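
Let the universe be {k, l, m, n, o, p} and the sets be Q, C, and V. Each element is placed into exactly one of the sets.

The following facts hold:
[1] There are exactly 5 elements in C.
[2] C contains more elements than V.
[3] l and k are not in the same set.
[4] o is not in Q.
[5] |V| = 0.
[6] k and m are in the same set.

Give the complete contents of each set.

Q = {l}; C = {k, m, n, o, p}; V = {}

From (4): o ∉ Q.
(5): V already has 0, so the rest are out.
Only one set left: o ∈ C.
Suppose k ∈ Q: no assignment then satisfies all the clues, so k ∉ Q.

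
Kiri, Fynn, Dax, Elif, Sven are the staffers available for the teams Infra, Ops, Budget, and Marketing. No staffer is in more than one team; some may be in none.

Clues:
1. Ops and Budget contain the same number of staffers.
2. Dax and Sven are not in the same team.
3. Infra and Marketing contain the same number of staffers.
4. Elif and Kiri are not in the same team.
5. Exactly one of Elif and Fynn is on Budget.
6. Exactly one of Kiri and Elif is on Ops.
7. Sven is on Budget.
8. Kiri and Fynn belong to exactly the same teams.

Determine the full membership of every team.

Infra = {}; Ops = {Fynn, Kiri}; Budget = {Elif, Sven}; Marketing = {}

From (7): Sven ∈ Budget.
(2): Dax ∉ Budget.
Suppose Kiri ∈ Infra: no assignment then satisfies all the clues, so Kiri ∉ Infra.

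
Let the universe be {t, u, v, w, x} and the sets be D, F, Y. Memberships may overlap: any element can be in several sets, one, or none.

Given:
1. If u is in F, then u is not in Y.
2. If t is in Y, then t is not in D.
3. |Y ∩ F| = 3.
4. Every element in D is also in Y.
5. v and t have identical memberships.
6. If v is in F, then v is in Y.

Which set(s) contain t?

t: F, Y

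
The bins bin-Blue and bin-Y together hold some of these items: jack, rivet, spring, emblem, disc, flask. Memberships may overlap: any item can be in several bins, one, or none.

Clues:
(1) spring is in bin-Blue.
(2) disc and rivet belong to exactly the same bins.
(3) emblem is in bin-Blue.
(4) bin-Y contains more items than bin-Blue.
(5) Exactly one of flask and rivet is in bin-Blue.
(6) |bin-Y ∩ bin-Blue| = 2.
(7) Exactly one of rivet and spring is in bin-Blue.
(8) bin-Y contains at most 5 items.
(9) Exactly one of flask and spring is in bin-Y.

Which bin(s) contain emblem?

From (1): spring ∈ bin-Blue.
From (3): emblem ∈ bin-Blue.
(7) (exactly one): rivet ∉ bin-Blue.
(2): disc matches rivet: disc ∉ bin-Blue.
(5) (exactly one): flask ∈ bin-Blue.
Suppose emblem ∉ bin-Y: no assignment then satisfies all the clues, so emblem ∈ bin-Y.

emblem: bin-Blue, bin-Y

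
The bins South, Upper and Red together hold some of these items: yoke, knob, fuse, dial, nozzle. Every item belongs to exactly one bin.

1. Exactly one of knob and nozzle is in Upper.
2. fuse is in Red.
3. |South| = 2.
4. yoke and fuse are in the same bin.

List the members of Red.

Red = {fuse, yoke}

From (2): fuse ∈ Red.
(4): yoke matches fuse: yoke ∉ South.
(4): yoke matches fuse: yoke ∉ Upper.
(4): yoke matches fuse: yoke ∈ Red.
Suppose knob ∈ Red: no assignment then satisfies all the clues, so knob ∉ Red.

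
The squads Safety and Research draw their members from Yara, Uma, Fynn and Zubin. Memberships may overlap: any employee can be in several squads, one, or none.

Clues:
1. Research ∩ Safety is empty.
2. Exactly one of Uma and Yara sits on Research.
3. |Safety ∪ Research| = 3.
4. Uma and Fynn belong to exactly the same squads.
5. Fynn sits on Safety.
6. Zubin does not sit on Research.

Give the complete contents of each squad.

Safety = {Fynn, Uma}; Research = {Yara}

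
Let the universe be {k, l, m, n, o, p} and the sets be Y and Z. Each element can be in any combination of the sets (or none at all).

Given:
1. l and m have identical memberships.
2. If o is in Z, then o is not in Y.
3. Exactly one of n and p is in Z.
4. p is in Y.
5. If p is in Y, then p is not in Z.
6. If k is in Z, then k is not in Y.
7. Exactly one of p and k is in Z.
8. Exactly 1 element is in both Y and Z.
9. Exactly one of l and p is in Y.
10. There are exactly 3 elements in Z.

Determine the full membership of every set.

Y = {n, p}; Z = {k, n, o}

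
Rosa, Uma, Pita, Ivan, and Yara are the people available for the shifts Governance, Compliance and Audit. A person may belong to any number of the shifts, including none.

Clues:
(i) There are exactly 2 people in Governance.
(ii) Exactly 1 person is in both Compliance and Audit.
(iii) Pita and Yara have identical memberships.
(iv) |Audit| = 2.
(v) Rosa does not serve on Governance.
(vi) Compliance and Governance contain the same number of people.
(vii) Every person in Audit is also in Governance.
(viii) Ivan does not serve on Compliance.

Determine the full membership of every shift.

Governance = {Ivan, Uma}; Compliance = {Rosa, Uma}; Audit = {Ivan, Uma}

From (v): Rosa ∉ Governance.
From (viii): Ivan ∉ Compliance.
(vii) contrapositive: Rosa ∉ Audit.
Suppose Rosa ∉ Compliance: no assignment then satisfies all the clues, so Rosa ∈ Compliance.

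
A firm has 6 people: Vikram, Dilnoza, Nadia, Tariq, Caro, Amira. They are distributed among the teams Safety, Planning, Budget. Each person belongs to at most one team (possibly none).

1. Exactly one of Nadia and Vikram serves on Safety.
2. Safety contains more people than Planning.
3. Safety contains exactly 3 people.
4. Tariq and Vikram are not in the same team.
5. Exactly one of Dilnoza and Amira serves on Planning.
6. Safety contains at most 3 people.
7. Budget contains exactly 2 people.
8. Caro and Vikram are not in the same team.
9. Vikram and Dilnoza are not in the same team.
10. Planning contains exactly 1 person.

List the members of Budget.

Budget = {Amira, Vikram}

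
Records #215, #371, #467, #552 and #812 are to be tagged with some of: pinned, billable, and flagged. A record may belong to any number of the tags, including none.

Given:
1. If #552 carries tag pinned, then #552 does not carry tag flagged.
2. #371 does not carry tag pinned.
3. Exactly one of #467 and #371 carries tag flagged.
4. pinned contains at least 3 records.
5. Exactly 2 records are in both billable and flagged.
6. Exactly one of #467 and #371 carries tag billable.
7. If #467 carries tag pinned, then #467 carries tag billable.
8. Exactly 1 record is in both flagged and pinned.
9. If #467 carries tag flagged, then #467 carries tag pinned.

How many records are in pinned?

3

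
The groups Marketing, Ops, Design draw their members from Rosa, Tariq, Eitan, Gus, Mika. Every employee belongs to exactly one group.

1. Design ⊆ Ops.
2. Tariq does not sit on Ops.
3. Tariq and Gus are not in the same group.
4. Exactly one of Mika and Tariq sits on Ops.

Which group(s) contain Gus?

From (2): Tariq ∉ Ops.
(1) contrapositive: Tariq ∉ Design.
(4) (exactly one): Mika ∈ Ops.
Only one group left: Tariq ∈ Marketing.
(3): Gus ∉ Marketing.
Suppose Gus ∉ Ops: no assignment then satisfies all the clues, so Gus ∈ Ops.

Gus: Ops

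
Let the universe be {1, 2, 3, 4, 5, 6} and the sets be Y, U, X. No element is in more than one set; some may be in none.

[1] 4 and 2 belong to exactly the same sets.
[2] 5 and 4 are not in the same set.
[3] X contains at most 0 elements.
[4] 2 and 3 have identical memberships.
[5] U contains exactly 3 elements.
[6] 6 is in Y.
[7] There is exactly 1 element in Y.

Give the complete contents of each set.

Y = {6}; U = {2, 3, 4}; X = {}

From (6): 6 ∈ Y.
(3): X already has 0, so the rest are out.
(7): Y already has 1, so the rest are out.
Suppose 1 ∈ U: no assignment then satisfies all the clues, so 1 ∉ U.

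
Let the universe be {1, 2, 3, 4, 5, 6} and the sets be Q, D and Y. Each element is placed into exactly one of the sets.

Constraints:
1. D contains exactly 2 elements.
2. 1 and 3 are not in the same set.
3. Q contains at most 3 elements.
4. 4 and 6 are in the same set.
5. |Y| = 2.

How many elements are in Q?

2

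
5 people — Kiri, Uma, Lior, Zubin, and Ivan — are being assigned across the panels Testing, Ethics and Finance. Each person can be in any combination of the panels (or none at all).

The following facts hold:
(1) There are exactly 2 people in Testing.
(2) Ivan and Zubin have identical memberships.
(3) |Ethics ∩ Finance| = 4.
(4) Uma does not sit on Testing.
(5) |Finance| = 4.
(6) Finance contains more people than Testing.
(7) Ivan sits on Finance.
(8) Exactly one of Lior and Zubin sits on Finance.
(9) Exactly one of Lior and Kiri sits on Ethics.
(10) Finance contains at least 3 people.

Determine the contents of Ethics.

Ethics = {Ivan, Kiri, Uma, Zubin}

From (4): Uma ∉ Testing.
From (7): Ivan ∈ Finance.
(2): Zubin matches Ivan: Zubin ∈ Finance.
(8) (exactly one): Lior ∉ Finance.
(5): only 4 candidates remain for Finance, so all are in.
Suppose Kiri ∉ Ethics: no assignment then satisfies all the clues, so Kiri ∈ Ethics.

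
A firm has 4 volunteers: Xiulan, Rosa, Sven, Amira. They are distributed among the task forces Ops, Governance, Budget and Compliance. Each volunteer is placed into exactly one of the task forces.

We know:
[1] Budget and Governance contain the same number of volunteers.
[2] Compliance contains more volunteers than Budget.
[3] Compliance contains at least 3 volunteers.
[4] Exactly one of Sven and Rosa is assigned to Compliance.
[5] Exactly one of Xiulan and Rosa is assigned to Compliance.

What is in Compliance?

Compliance = {Amira, Sven, Xiulan}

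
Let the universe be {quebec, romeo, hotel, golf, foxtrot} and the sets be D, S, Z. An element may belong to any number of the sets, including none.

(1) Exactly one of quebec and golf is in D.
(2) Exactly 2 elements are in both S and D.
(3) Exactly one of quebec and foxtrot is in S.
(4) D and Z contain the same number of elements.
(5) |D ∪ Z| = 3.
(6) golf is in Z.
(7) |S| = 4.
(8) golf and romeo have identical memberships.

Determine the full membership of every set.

D = {foxtrot, golf, romeo}; S = {golf, hotel, quebec, romeo}; Z = {foxtrot, golf, romeo}

From (6): golf ∈ Z.
(8): romeo matches golf: romeo ∈ Z.
Suppose quebec ∈ D: no assignment then satisfies all the clues, so quebec ∉ D.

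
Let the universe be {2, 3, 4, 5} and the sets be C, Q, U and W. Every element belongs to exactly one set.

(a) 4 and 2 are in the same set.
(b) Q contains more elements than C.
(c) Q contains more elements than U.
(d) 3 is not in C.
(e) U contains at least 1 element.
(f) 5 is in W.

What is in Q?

Q = {2, 4}

From (d): 3 ∉ C.
From (f): 5 ∈ W.
Suppose 2 ∉ Q: no assignment then satisfies all the clues, so 2 ∈ Q.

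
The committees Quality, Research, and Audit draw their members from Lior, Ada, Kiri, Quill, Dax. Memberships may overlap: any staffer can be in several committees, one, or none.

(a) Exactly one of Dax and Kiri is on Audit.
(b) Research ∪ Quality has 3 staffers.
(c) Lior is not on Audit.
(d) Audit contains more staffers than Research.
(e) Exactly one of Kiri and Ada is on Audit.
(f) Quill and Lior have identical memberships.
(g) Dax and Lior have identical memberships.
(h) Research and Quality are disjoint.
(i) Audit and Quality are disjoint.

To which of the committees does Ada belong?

Ada: none

From (c): Lior ∉ Audit.
(f): Quill matches Lior: Quill ∉ Audit.
(g): Dax matches Lior: Dax ∉ Audit.
(a) (exactly one): Kiri ∈ Audit.
(e) (exactly one): Ada ∉ Audit.
(i) (disjoint): Kiri ∉ Quality.
Suppose Ada ∈ Quality: no assignment then satisfies all the clues, so Ada ∉ Quality.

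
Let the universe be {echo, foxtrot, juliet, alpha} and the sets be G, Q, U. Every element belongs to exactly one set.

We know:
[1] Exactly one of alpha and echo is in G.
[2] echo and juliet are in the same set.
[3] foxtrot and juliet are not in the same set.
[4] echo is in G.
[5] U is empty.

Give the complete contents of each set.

G = {echo, juliet}; Q = {alpha, foxtrot}; U = {}

From (4): echo ∈ G.
(1) (exactly one): alpha ∉ G.
(2): juliet matches echo: juliet ∈ G.
(3): foxtrot ∉ G.
(5): U already has 0, so the rest are out.
Only one set left: foxtrot ∈ Q.
Only one set left: alpha ∈ Q.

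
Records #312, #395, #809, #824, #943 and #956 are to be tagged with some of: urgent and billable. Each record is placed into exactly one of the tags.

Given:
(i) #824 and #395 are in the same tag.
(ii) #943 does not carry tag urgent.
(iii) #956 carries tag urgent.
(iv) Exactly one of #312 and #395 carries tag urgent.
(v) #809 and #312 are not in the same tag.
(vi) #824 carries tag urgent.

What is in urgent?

urgent = {#395, #809, #824, #956}

From (ii): #943 ∉ urgent.
From (iii): #956 ∈ urgent.
From (vi): #824 ∈ urgent.
(i): #395 matches #824: #395 ∈ urgent.
(iv) (exactly one): #312 ∉ urgent.
Only one tag left: #312 ∈ billable.
Only one tag left: #943 ∈ billable.
(v): #809 ∉ billable.
Only one tag left: #809 ∈ urgent.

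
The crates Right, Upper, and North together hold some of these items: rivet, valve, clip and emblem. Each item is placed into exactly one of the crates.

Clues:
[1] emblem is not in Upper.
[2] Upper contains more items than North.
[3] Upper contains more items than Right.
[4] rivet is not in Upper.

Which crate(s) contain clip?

From (1): emblem ∉ Upper.
From (4): rivet ∉ Upper.
Suppose clip ∈ Right: no assignment then satisfies all the clues, so clip ∉ Right.

clip: Upper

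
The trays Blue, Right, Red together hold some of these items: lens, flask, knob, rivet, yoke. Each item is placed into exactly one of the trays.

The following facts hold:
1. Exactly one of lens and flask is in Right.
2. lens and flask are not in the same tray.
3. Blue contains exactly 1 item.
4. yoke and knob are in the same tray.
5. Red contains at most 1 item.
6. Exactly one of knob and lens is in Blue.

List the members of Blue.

Blue = {lens}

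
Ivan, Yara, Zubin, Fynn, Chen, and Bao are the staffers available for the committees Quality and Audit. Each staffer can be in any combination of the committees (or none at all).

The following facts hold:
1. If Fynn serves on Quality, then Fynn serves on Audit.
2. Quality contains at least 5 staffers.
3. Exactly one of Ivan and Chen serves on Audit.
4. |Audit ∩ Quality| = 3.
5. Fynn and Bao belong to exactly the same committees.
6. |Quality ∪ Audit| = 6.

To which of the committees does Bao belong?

Bao: Audit, Quality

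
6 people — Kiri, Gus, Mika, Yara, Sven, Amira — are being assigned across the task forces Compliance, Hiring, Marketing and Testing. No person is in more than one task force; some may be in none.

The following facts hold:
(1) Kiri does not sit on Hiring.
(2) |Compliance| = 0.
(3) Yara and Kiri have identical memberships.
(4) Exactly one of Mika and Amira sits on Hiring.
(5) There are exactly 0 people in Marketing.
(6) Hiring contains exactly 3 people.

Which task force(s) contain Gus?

Gus: Hiring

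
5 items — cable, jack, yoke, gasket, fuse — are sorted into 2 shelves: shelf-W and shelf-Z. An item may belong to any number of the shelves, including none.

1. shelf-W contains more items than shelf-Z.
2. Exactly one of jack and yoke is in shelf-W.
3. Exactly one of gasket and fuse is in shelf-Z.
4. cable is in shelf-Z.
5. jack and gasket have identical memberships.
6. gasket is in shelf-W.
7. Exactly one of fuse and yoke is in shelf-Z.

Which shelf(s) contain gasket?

gasket: shelf-W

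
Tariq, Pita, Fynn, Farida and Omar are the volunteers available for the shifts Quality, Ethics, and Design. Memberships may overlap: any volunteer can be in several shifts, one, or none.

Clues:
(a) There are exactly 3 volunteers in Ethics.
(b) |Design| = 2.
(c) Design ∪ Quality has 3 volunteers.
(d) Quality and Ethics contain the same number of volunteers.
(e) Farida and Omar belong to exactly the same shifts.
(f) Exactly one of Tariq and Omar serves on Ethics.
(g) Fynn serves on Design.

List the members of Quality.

From (g): Fynn ∈ Design.
Suppose Tariq ∉ Quality: no assignment then satisfies all the clues, so Tariq ∈ Quality.

Quality = {Fynn, Pita, Tariq}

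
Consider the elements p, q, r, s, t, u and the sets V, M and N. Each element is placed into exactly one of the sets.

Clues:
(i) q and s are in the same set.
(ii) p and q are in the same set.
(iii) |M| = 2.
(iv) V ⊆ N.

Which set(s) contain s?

s: N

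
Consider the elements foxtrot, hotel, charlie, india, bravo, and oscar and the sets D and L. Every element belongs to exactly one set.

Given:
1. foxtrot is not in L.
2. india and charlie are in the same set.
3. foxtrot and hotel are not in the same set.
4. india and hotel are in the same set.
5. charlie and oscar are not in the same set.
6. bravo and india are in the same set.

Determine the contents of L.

From (1): foxtrot ∉ L.
Only one set left: foxtrot ∈ D.
(3): hotel ∉ D.
(4): india matches hotel: india ∉ D.
(6): bravo matches india: bravo ∉ D.
Only one set left: hotel ∈ L.
Only one set left: india ∈ L.
Only one set left: bravo ∈ L.
(2): charlie matches india: charlie ∉ D.
(2): charlie matches india: charlie ∈ L.
(5): oscar ∉ L.
Only one set left: oscar ∈ D.

L = {bravo, charlie, hotel, india}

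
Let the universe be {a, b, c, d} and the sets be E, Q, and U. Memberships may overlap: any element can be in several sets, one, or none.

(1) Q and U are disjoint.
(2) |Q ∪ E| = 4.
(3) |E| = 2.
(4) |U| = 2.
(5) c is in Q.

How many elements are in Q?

2

From (5): c ∈ Q.
(1) (disjoint): c ∉ U.
Suppose c ∈ E: no assignment then satisfies all the clues, so c ∉ E.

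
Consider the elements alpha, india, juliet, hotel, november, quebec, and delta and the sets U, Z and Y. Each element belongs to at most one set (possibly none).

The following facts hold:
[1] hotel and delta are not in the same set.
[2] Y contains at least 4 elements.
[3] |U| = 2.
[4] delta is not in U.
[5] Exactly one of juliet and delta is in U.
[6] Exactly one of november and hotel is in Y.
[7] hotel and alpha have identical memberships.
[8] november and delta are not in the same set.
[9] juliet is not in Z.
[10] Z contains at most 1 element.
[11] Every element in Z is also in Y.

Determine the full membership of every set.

U = {juliet, november}; Z = {}; Y = {alpha, hotel, india, quebec}

From (4): delta ∉ U.
From (9): juliet ∉ Z.
(5) (exactly one): juliet ∈ U.
Suppose alpha ∈ U: no assignment then satisfies all the clues, so alpha ∉ U.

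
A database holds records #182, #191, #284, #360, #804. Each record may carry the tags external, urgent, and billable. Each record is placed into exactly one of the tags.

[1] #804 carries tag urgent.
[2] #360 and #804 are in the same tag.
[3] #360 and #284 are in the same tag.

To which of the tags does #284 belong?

#284: urgent

From (1): #804 ∈ urgent.
(2): #360 matches #804: #360 ∉ external.
(2): #360 matches #804: #360 ∈ urgent.
(3): #284 matches #360: #284 ∉ external.
(3): #284 matches #360: #284 ∈ urgent.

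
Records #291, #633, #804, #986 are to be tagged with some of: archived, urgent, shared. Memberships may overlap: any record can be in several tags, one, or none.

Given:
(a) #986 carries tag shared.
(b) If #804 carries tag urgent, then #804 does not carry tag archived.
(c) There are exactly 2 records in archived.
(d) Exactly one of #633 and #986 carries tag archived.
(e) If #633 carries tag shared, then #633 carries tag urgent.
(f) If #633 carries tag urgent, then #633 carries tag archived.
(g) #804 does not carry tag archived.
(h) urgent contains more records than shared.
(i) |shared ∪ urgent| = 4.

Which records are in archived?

archived = {#291, #633}

From (a): #986 ∈ shared.
From (g): #804 ∉ archived.
Suppose #291 ∉ archived: no assignment then satisfies all the clues, so #291 ∈ archived.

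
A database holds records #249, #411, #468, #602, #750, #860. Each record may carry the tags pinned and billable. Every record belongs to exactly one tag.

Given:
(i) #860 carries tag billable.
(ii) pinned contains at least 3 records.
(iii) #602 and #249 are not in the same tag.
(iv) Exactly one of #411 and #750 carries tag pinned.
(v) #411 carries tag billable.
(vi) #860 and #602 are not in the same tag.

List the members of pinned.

pinned = {#468, #602, #750}

From (i): #860 ∈ billable.
From (v): #411 ∈ billable.
(iv) (exactly one): #750 ∈ pinned.
(vi): #602 ∉ billable.
Only one tag left: #602 ∈ pinned.
(iii): #249 ∉ pinned.
Only one tag left: #249 ∈ billable.
(ii): only 3 candidates remain for pinned, so all are in.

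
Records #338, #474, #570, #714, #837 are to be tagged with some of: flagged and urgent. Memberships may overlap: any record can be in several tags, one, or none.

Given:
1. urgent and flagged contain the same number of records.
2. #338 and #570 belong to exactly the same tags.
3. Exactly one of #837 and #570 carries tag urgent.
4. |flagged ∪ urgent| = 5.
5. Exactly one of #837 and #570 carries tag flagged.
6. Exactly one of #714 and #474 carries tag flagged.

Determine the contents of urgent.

urgent = {#474, #714, #837}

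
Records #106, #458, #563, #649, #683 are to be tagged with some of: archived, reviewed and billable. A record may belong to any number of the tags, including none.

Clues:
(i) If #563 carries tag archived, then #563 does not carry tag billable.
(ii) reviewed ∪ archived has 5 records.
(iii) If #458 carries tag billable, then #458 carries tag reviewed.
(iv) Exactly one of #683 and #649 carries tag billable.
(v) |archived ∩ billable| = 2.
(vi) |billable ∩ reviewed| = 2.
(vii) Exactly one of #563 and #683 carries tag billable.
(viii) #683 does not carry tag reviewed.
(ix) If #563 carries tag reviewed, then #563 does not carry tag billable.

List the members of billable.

billable = {#106, #458, #683}

From (viii): #683 ∉ reviewed.
Suppose #106 ∉ billable: no assignment then satisfies all the clues, so #106 ∈ billable.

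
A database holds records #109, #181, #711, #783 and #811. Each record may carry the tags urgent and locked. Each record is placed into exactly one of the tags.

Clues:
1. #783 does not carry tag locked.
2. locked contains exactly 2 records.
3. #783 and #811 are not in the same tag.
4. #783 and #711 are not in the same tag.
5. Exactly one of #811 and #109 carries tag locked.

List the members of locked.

locked = {#711, #811}

From (1): #783 ∉ locked.
Only one tag left: #783 ∈ urgent.
(3): #811 ∉ urgent.
(4): #711 ∉ urgent.
Only one tag left: #711 ∈ locked.
Only one tag left: #811 ∈ locked.
(2): locked already has 2, so the rest are out.
Only one tag left: #109 ∈ urgent.
Only one tag left: #181 ∈ urgent.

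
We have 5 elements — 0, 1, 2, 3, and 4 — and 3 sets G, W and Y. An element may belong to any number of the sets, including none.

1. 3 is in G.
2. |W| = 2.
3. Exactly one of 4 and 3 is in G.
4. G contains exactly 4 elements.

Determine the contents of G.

G = {0, 1, 2, 3}

From (1): 3 ∈ G.
(3) (exactly one): 4 ∉ G.
(4): only 4 candidates remain for G, so all are in.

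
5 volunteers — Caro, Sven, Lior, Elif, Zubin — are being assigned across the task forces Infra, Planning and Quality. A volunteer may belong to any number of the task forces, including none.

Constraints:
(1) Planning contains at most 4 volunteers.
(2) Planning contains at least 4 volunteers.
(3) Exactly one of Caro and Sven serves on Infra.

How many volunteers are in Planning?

4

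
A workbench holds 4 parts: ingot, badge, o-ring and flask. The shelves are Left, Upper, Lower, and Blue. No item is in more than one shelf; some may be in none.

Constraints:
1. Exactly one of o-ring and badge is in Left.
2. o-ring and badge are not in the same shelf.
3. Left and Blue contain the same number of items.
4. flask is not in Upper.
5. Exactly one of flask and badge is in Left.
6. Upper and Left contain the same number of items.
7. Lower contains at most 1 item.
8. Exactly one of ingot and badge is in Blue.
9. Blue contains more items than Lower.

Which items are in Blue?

Blue = {ingot}

From (4): flask ∉ Upper.
Suppose ingot ∉ Blue: no assignment then satisfies all the clues, so ingot ∈ Blue.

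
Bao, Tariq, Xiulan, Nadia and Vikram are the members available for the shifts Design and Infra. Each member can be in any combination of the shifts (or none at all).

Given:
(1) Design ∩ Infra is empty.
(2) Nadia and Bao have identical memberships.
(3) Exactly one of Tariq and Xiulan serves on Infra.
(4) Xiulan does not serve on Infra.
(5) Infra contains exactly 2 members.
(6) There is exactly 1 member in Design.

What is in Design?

Design = {Xiulan}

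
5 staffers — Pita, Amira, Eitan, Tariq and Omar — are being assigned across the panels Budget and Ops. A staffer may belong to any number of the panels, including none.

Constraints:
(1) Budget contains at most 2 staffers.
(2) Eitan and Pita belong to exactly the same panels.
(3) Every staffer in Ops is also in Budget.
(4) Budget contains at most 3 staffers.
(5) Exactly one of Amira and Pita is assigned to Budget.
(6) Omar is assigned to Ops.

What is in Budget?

Budget = {Amira, Omar}

From (6): Omar ∈ Ops.
(3) with Omar ∈ Ops: Omar ∈ Budget.
Suppose Pita ∈ Budget: no assignment then satisfies all the clues, so Pita ∉ Budget.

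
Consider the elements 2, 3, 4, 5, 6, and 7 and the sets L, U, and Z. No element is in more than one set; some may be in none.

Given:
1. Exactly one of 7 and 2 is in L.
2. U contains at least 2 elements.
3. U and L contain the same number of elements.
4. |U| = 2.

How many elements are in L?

2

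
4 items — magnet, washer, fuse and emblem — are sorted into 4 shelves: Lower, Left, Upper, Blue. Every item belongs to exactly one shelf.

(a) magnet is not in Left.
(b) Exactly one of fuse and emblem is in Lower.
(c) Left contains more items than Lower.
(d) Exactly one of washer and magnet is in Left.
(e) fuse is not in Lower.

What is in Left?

Left = {fuse, washer}

From (a): magnet ∉ Left.
From (e): fuse ∉ Lower.
(b) (exactly one): emblem ∈ Lower.
(d) (exactly one): washer ∈ Left.
Suppose fuse ∉ Left: no assignment then satisfies all the clues, so fuse ∈ Left.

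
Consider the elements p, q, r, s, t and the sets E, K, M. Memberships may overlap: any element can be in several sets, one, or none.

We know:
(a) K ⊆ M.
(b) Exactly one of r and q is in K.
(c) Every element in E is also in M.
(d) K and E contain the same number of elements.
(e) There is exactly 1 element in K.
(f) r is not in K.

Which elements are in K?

From (f): r ∉ K.
(b) (exactly one): q ∈ K.
(e): K already has 1, so the rest are out.
(a) with q ∈ K: q ∈ M.

K = {q}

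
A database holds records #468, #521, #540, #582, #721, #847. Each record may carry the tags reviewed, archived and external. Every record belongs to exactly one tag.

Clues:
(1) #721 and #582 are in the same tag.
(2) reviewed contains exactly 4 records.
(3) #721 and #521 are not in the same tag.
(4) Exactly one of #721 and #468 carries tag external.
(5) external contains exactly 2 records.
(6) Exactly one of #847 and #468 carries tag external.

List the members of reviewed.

reviewed = {#540, #582, #721, #847}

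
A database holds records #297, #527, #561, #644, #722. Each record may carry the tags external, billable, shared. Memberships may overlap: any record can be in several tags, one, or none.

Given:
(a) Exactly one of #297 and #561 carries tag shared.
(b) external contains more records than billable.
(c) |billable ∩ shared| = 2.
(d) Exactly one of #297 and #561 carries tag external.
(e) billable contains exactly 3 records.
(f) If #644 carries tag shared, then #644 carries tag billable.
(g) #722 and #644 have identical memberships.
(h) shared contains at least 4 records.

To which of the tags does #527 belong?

#527: external, shared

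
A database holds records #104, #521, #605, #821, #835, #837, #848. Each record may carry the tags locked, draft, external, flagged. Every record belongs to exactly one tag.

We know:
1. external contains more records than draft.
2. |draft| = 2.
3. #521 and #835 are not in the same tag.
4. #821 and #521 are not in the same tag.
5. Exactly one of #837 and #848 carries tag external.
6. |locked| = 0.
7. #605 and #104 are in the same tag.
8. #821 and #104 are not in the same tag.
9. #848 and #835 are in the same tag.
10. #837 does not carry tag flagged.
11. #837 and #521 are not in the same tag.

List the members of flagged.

flagged = {#521}

From (10): #837 ∉ flagged.
(6): locked already has 0, so the rest are out.
Suppose #104 ∈ flagged: no assignment then satisfies all the clues, so #104 ∉ flagged.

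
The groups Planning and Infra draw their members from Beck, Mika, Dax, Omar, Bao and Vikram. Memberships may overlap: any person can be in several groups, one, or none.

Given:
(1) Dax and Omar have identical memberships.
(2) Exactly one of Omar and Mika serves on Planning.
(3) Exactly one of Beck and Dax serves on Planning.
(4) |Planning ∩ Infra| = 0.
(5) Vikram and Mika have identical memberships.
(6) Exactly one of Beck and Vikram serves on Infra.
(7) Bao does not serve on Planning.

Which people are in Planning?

Planning = {Dax, Omar}

From (7): Bao ∉ Planning.
Suppose Beck ∈ Planning: no assignment then satisfies all the clues, so Beck ∉ Planning.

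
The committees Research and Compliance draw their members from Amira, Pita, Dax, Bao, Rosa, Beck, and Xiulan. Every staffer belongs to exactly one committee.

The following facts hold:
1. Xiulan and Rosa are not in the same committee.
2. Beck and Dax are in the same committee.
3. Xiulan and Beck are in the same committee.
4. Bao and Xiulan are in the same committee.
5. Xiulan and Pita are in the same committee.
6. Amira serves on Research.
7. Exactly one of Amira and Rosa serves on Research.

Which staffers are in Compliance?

From (6): Amira ∈ Research.
(7) (exactly one): Rosa ∉ Research.
Only one committee left: Rosa ∈ Compliance.
(1): Xiulan ∉ Compliance.
(3): Beck matches Xiulan: Beck ∉ Compliance.
(4): Bao matches Xiulan: Bao ∉ Compliance.
(5): Pita matches Xiulan: Pita ∉ Compliance.
Only one committee left: Pita ∈ Research.
Only one committee left: Bao ∈ Research.
Only one committee left: Beck ∈ Research.
Only one committee left: Xiulan ∈ Research.
(2): Dax matches Beck: Dax ∈ Research.

Compliance = {Rosa}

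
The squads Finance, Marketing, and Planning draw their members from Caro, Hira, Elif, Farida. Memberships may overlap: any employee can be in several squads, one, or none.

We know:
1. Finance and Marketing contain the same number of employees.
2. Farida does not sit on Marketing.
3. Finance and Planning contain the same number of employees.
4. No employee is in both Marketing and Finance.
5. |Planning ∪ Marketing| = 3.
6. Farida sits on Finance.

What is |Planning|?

2

From (2): Farida ∉ Marketing.
From (6): Farida ∈ Finance.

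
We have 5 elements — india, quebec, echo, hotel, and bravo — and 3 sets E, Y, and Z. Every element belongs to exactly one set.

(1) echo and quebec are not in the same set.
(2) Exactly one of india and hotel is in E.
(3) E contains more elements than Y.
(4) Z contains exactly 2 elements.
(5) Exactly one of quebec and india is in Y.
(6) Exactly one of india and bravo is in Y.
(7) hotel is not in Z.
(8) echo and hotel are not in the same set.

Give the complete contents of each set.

E = {hotel, quebec}; Y = {india}; Z = {bravo, echo}

From (7): hotel ∉ Z.
Suppose india ∈ E: no assignment then satisfies all the clues, so india ∉ E.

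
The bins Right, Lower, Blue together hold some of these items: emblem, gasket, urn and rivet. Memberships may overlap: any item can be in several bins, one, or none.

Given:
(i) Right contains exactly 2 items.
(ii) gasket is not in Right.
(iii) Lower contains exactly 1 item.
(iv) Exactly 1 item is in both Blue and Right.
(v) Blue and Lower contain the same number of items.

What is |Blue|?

1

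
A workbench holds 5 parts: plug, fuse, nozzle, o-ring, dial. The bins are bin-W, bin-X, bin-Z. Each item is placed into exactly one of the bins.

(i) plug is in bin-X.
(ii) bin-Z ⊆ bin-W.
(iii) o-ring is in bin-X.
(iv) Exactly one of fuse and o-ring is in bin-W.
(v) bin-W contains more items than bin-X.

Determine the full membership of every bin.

bin-W = {dial, fuse, nozzle}; bin-X = {o-ring, plug}; bin-Z = {}

From (i): plug ∈ bin-X.
From (iii): o-ring ∈ bin-X.
(iv) (exactly one): fuse ∈ bin-W.
Suppose nozzle ∉ bin-W: no assignment then satisfies all the clues, so nozzle ∈ bin-W.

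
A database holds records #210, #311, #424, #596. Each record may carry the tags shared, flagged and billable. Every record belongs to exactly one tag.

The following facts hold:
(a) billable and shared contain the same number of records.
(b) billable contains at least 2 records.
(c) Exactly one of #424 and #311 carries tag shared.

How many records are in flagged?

0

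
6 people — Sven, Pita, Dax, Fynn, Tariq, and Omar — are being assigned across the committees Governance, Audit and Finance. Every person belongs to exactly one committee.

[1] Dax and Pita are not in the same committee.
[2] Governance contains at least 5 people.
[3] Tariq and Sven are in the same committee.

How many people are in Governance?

5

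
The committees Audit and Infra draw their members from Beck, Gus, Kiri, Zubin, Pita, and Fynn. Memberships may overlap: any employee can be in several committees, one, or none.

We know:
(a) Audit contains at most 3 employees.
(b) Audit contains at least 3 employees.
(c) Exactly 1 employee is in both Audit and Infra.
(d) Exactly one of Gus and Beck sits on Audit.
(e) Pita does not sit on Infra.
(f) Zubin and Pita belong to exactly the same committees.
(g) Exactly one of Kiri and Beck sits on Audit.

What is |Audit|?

3

From (e): Pita ∉ Infra.
(f): Zubin matches Pita: Zubin ∉ Infra.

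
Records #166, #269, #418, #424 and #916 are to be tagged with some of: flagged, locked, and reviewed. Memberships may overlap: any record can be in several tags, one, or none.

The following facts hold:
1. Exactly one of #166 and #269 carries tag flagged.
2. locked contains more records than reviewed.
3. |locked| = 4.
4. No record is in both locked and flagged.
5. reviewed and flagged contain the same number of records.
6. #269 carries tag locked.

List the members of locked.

From (6): #269 ∈ locked.
(4) (disjoint): #269 ∉ flagged.
(1) (exactly one): #166 ∈ flagged.
(4) (disjoint): #166 ∉ locked.
(3): only 4 candidates remain for locked, so all are in.
(4) (disjoint): #418 ∉ flagged.
(4) (disjoint): #424 ∉ flagged.
(4) (disjoint): #916 ∉ flagged.

locked = {#269, #418, #424, #916}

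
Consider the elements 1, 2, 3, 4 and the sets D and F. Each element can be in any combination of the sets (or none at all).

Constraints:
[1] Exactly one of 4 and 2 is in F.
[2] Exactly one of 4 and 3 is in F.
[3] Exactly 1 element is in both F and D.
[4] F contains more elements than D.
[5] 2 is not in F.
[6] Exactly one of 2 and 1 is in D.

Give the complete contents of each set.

D = {1}; F = {1, 4}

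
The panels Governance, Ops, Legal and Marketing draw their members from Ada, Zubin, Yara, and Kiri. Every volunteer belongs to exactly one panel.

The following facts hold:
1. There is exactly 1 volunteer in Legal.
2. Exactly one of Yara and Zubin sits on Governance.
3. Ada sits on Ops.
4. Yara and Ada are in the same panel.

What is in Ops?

From (3): Ada ∈ Ops.
(4): Yara matches Ada: Yara ∉ Governance.
(4): Yara matches Ada: Yara ∈ Ops.
(2) (exactly one): Zubin ∈ Governance.
(1): only 1 candidates remain for Legal, so all are in.

Ops = {Ada, Yara}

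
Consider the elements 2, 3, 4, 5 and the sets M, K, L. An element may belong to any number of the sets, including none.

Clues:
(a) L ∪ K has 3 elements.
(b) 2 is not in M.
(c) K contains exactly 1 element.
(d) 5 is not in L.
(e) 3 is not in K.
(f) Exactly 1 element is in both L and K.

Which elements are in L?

L = {2, 3, 4}

From (b): 2 ∉ M.
From (d): 5 ∉ L.
From (e): 3 ∉ K.
Suppose 2 ∉ L: no assignment then satisfies all the clues, so 2 ∈ L.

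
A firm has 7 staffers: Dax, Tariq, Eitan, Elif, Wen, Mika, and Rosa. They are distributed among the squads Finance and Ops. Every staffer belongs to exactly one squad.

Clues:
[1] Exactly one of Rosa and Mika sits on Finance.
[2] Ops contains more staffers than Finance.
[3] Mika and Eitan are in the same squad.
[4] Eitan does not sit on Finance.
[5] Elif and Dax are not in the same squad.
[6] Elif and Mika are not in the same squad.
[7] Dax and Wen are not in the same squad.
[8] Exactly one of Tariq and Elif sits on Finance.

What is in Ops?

Ops = {Dax, Eitan, Mika, Tariq}

From (4): Eitan ∉ Finance.
(3): Mika matches Eitan: Mika ∉ Finance.
Only one squad left: Eitan ∈ Ops.
Only one squad left: Mika ∈ Ops.
(1) (exactly one): Rosa ∈ Finance.
(6): Elif ∉ Ops.
Only one squad left: Elif ∈ Finance.
(5): Dax ∉ Finance.
(8) (exactly one): Tariq ∉ Finance.
Only one squad left: Dax ∈ Ops.
Only one squad left: Tariq ∈ Ops.
Only one squad left: Wen ∈ Finance.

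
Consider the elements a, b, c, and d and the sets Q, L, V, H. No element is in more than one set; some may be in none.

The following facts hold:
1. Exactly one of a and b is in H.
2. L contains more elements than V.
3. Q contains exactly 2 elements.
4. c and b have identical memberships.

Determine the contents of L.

L = {d}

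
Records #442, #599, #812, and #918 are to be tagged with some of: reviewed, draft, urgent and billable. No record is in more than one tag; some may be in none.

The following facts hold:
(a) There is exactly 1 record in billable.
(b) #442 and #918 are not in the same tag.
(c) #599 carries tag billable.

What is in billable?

billable = {#599}

From (c): #599 ∈ billable.
(a): billable already has 1, so the rest are out.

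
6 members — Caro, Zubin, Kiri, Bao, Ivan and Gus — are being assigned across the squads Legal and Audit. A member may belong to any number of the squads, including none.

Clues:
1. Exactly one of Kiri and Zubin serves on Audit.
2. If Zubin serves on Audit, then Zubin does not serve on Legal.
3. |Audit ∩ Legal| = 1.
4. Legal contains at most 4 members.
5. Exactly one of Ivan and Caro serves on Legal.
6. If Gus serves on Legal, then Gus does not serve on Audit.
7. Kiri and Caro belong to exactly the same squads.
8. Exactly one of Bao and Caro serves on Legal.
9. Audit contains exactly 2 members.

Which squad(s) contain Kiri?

Kiri: none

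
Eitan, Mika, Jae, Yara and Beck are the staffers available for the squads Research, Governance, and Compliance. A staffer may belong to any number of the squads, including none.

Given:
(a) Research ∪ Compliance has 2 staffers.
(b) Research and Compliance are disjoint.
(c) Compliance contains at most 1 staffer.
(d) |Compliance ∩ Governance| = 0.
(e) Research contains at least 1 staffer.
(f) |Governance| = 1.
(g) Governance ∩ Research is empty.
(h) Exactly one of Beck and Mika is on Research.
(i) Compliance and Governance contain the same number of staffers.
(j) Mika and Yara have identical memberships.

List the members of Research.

Research = {Beck}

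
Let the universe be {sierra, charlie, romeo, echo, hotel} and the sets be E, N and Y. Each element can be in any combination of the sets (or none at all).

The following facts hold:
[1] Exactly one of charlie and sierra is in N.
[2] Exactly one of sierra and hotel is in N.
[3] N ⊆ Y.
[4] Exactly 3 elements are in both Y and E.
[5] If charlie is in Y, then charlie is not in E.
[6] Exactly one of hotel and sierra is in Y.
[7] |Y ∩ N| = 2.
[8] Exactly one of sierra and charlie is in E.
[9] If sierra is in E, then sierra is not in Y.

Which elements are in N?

N = {charlie, hotel}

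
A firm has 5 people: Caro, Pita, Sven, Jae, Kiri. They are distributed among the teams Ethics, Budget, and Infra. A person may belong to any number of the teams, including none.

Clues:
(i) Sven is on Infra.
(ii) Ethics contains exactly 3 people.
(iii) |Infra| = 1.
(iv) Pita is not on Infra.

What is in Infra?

Infra = {Sven}

From (i): Sven ∈ Infra.
From (iv): Pita ∉ Infra.
(iii): Infra already has 1, so the rest are out.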